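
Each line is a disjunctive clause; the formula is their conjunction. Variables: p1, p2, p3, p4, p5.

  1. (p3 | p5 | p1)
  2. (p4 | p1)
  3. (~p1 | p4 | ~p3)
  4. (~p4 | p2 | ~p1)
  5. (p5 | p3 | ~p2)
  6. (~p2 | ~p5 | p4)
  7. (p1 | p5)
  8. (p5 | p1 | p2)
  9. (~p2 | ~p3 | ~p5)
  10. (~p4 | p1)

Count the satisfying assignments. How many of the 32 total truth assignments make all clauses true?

The models are:
  p1=1 p2=0 p3=0 p4=0 p5=0
  p1=1 p2=0 p3=0 p4=0 p5=1
  p1=1 p2=1 p3=0 p4=1 p5=1
  p1=1 p2=1 p3=1 p4=1 p5=0
Count: 4.

4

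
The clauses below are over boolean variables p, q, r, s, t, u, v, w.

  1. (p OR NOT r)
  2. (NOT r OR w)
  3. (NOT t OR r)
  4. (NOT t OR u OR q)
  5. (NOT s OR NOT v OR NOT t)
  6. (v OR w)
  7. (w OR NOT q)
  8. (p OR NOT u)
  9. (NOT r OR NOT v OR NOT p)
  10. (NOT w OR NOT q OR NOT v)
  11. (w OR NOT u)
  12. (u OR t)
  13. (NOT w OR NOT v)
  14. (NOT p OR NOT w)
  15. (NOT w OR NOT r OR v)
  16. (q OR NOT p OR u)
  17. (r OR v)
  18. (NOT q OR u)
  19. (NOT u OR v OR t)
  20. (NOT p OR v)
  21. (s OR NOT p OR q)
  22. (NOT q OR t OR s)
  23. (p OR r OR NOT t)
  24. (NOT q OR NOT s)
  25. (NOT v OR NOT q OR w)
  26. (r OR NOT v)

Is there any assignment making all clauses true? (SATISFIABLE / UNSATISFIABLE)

v = True:
  propagation gives w=False, r=False; an empty clause results — contradiction.
v = False:
  propagation gives w=True, p=False, r=False; an empty clause results — contradiction.
Every branch closes, so no satisfying assignment exists.

UNSATISFIABLE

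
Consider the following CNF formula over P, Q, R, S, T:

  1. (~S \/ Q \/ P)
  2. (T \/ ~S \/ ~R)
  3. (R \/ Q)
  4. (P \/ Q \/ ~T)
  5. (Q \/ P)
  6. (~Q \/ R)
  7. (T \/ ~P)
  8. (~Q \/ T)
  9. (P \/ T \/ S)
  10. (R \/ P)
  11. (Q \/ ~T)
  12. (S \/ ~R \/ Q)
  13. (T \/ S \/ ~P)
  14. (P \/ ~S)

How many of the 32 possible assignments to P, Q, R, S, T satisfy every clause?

The models are:
  P=0 Q=1 R=1 S=0 T=1
  P=1 Q=1 R=1 S=0 T=1
  P=1 Q=1 R=1 S=1 T=1
Count: 3.

3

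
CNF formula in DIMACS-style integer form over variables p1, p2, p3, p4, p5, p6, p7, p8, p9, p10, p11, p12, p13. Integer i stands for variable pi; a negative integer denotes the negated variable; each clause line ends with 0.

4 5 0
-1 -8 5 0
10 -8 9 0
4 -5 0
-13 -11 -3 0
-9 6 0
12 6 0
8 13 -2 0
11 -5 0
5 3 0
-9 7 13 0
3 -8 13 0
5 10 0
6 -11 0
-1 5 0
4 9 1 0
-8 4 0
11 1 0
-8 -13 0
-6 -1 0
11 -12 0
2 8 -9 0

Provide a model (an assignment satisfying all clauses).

Pure literal: p4 appears only positively; assign p4 = True.
Try p1 = False.
  then p11 is forced to True.
  then p6 is forced to True.
The remaining clauses are satisfied by p2 = False, p3 = True, p5 = True, p7 = False, p8 = False, p9 = False, p10 = False, p12 = True, p13 = False.

p1=F, p2=F, p3=T, p4=T, p5=T, p6=T, p7=F, p8=F, p9=F, p10=F, p11=T, p12=T, p13=F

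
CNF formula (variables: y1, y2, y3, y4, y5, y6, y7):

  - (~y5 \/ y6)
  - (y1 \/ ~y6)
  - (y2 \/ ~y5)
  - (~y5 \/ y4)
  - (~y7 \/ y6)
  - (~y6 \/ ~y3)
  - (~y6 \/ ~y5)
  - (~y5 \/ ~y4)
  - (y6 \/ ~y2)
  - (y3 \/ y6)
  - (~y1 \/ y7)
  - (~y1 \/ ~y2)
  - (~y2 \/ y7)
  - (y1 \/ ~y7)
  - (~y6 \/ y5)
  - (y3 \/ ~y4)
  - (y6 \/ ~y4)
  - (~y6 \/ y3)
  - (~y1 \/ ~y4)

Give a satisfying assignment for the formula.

Set y1 = False and propagate.
  then y6 is forced to False.
  then y5 is forced to False.
  then y7 is forced to False.
  then y2 is forced to False.
  then y3 is forced to True.
  then y4 is forced to False.

y1=F, y2=F, y3=T, y4=F, y5=F, y6=F, y7=F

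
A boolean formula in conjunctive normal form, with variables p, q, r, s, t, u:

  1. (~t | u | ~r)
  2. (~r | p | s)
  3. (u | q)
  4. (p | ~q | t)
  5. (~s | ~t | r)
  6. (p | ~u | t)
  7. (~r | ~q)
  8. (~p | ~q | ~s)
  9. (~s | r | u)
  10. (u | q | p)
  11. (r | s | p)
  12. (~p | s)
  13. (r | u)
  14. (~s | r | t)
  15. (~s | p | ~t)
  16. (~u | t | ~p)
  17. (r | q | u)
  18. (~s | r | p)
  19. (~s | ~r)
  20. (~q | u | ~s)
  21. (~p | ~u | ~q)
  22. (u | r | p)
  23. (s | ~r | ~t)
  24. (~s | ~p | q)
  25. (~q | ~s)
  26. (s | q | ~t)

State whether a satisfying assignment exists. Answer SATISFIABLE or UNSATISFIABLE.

s = True:
  propagation gives r=False, t=False; an empty clause results — contradiction.
s = False:
  propagation gives p=False, r=False; an empty clause results — contradiction.
Every branch closes, so no satisfying assignment exists.

UNSATISFIABLE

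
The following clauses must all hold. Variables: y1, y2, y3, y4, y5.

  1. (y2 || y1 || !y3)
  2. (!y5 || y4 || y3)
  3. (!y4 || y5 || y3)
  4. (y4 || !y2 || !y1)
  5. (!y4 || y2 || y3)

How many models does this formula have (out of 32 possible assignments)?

15

Case analysis on y3 and y4:
  y3=1, y4=1: y5 free; 3 ways for (y1,y2) × 2^1 = 6.
  y3=1, y4=0: remaining (y1,y2,y5) ∈ {(0,1,0); (0,1,1); (1,0,0); (1,0,1)} — 4.
  y3=0, y4=1: remaining (y1,y2,y5) ∈ {(0,1,1); (1,1,1)} — 2.
  y3=0, y4=0: remaining (y1,y2,y5) ∈ {(0,0,0); (0,1,0); (1,0,0)} — 3.
Total: 6 + 4 + 2 + 3 = 15.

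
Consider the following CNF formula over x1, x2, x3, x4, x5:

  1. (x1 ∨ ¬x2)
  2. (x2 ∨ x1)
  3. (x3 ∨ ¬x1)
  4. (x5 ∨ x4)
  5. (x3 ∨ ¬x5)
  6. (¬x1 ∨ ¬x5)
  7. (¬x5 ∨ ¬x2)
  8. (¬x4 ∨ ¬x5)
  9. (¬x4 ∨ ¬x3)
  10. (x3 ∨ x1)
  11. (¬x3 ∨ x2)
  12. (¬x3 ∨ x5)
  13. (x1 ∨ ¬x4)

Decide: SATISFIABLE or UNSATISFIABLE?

UNSATISFIABLE

x1 = True:
  propagation gives x3=True, x5=False; an empty clause results — contradiction.
x1 = False:
  propagation gives x2=False; an empty clause results — contradiction.
Every branch closes, so no satisfying assignment exists.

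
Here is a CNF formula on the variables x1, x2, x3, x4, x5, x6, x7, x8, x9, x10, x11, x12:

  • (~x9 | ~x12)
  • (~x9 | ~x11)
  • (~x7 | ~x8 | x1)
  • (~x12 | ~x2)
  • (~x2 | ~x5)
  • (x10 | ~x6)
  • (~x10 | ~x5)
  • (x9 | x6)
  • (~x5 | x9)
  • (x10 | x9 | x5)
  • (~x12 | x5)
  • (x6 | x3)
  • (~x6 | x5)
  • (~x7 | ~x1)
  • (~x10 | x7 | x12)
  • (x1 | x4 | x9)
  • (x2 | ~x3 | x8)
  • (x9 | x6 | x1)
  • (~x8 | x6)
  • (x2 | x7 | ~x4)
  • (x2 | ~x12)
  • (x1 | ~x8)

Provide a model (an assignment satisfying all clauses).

x1=True, x2=True, x3=True, x4=False, x5=False, x6=False, x7=False, x8=False, x9=True, x10=False, x11=False, x12=False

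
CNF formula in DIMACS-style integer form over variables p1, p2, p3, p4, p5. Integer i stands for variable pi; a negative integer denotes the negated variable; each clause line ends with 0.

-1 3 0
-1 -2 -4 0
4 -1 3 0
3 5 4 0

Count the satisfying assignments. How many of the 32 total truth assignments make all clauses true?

20

Case analysis on p1 and p3:
  p1=T, p3=T: p5 free; 3 ways for (p2,p4) × 2^1 = 6.
  p1=T, p3=F: a clause becomes empty — 0.
  p1=F, p3=T: p2, p4, p5 free → 2^3 = 8.
  p1=F, p3=F: p2 free; 3 ways for (p4,p5) × 2^1 = 6.
Total: 6 + 0 + 8 + 6 = 20.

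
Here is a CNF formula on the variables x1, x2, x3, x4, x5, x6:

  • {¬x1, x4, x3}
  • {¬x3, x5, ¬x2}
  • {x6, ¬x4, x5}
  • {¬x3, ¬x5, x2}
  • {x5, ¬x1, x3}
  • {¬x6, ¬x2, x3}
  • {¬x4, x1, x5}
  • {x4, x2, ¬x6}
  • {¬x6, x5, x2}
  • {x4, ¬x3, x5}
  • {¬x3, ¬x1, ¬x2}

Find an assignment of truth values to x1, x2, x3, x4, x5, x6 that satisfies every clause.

x1=F, x2=T, x3=F, x4=T, x5=T, x6=F

Check each clause:
  1. {x4, ¬x1, x3} — x4 is true.
  2. {x5, ¬x2, ¬x3} — ¬x3 is true.
  3. {x5, x6, ¬x4} — x5 is true.
  4. {¬x3, x2, ¬x5} — x2 is true.
  5. {x5, ¬x1, x3} — x5 is true.
  6. {¬x6, x3, ¬x2} — ¬x6 is true.
  7. {x1, ¬x4, x5} — x5 is true.
  8. {¬x6, x4, x2} — x2 is true.
  9. {x2, x5, ¬x6} — ¬x6 is true.
  10. {¬x3, x5, x4} — x5 is true.
  11. {¬x3, ¬x2, ¬x1} — ¬x3 is true.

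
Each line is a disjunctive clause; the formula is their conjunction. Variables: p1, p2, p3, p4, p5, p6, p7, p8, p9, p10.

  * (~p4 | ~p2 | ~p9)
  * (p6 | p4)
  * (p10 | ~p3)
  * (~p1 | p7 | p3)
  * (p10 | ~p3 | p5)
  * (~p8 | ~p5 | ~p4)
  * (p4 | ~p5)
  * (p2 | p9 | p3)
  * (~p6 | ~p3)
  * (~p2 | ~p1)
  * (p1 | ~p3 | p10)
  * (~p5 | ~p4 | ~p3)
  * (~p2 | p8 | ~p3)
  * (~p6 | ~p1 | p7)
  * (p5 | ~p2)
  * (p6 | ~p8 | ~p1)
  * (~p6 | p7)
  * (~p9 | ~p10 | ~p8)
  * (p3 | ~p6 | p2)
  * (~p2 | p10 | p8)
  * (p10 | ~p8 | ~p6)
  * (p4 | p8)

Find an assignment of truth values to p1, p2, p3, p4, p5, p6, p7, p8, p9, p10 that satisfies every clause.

Pure literal: p7 appears only positively; assign p7 = True.
Branch on p1: take p1 = False.
Set p2 = True and propagate.
  then p5 is forced to True.
  then p4 is forced to True.
  then p9 is forced to False.
  then p8 is forced to False.
  then p3 is forced to False.
  then p10 is forced to True.
p6 is now unconstrained; take p6 = True.

p1 = F, p2 = T, p3 = F, p4 = T, p5 = T, p6 = T, p7 = T, p8 = F, p9 = F, p10 = T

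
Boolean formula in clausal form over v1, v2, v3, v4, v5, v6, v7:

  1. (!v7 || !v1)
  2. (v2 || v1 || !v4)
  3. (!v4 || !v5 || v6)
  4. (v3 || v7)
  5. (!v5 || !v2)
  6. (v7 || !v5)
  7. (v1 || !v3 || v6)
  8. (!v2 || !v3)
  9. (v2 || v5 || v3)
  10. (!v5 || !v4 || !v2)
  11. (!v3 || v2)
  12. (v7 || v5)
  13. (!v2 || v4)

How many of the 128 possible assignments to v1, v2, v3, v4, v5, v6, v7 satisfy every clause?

4

The models are:
  v1=0 v2=0 v3=0 v4=0 v5=1 v6=0 v7=1
  v1=0 v2=0 v3=0 v4=0 v5=1 v6=1 v7=1
  v1=0 v2=1 v3=0 v4=1 v5=0 v6=0 v7=1
  v1=0 v2=1 v3=0 v4=1 v5=0 v6=1 v7=1
Count: 4.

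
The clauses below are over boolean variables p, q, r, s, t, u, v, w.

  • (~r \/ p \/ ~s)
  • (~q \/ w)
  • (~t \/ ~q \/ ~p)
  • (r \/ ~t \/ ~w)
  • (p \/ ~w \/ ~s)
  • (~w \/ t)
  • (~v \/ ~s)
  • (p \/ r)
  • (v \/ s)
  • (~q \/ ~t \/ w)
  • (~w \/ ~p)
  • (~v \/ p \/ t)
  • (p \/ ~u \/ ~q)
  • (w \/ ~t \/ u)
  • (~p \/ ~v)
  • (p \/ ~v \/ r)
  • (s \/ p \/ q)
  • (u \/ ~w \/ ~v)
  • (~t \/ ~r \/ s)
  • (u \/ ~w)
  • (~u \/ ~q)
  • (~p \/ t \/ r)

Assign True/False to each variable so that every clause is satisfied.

Branch on p: take p = True.
  then w is forced to False.
  then q is forced to False.
  then v is forced to False.
  then s is forced to True.
Branch on r: take r = False.
  then t is forced to True.
  then u is forced to True.

p=True, q=False, r=False, s=True, t=True, u=True, v=False, w=False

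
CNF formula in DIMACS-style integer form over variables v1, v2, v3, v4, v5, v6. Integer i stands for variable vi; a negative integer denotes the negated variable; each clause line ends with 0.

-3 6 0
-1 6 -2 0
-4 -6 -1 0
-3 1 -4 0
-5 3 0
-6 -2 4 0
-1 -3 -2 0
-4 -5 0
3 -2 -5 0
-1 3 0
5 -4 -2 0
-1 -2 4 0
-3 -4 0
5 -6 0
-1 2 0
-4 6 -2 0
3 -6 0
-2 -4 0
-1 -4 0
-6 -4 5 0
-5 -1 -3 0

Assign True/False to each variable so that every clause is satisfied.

v1 = F, v2 = T, v3 = F, v4 = F, v5 = F, v6 = F

Check each clause:
  1. {v6, ¬v3} — ¬v3 is true.
  2. {¬v2, v6, ¬v1} — ¬v1 is true.
  3. {¬v6, ¬v1, ¬v4} — ¬v6 is true.
  4. {¬v3, ¬v4, v1} — ¬v4 is true.
  5. {v3, ¬v5} — ¬v5 is true.
  6. {v4, ¬v2, ¬v6} — ¬v6 is true.
  7. {¬v2, ¬v1, ¬v3} — ¬v3 is true.
  8. {¬v5, ¬v4} — ¬v5 is true.
  9. {¬v2, v3, ¬v5} — ¬v5 is true.
  10. {v3, ¬v1} — ¬v1 is true.
  11. {¬v2, ¬v4, v5} — ¬v4 is true.
  12. {¬v1, ¬v2, v4} — ¬v1 is true.
  13. {¬v4, ¬v3} — ¬v4 is true.
  14. {v5, ¬v6} — ¬v6 is true.
  15. {v2, ¬v1} — v2 is true.
  16. {¬v4, v6, ¬v2} — ¬v4 is true.
  17. {v3, ¬v6} — ¬v6 is true.
  18. {¬v4, ¬v2} — ¬v4 is true.
  19. {¬v1, ¬v4} — ¬v4 is true.
  20. {v5, ¬v6, ¬v4} — ¬v6 is true.
  21. {¬v1, ¬v5, ¬v3} — ¬v5 is true.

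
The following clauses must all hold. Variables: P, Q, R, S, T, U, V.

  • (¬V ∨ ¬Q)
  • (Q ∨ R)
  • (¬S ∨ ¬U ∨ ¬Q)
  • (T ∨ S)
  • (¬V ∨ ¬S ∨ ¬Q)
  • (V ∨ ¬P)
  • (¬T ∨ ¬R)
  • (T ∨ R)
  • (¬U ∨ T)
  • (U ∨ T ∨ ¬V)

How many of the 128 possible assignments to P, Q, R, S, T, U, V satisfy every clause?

The models are:
  P=F Q=F R=T S=T T=F U=F V=F
  P=F Q=T R=F S=F T=T U=F V=F
  P=F Q=T R=F S=F T=T U=T V=F
  P=F Q=T R=F S=T T=T U=F V=F
  P=F Q=T R=T S=T T=F U=F V=F
Count: 5.

5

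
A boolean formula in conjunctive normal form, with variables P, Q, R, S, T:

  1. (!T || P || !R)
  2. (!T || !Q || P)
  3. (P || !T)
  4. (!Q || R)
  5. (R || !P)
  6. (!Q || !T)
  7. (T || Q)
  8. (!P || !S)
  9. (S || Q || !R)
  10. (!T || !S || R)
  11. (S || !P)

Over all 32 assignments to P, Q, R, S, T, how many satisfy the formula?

2

The models are:
  P=F Q=T R=T S=F T=F
  P=F Q=T R=T S=T T=F
That's 2 in total.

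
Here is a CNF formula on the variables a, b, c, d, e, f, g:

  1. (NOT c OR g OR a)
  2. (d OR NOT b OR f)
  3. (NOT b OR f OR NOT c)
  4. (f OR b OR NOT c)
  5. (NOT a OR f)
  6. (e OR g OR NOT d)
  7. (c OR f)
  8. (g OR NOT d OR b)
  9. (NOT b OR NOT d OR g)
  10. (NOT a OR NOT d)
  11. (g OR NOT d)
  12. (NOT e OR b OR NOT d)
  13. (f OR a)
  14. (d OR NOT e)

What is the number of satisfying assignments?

20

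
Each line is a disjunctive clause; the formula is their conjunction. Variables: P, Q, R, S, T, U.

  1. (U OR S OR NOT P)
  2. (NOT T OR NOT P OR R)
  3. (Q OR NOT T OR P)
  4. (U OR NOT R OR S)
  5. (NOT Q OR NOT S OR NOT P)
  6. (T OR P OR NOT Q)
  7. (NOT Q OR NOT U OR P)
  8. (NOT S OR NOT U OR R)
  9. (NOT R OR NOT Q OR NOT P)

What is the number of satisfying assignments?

Split on P, then Q.
  P=T, Q=T: remaining (R,S,T,U) ∈ {(F,F,F,T)} — 1.
  P=T, Q=F: 8 of the 16 assignments to (R,S,T,U) work.
  P=F, Q=T: remaining (R,S,T,U) ∈ {(F,F,T,F); (F,T,T,F); (T,T,T,F)} — 3.
  P=F, Q=F: 6 of the 16 assignments to (R,S,T,U) work.
Total: 1 + 8 + 3 + 6 = 18.

18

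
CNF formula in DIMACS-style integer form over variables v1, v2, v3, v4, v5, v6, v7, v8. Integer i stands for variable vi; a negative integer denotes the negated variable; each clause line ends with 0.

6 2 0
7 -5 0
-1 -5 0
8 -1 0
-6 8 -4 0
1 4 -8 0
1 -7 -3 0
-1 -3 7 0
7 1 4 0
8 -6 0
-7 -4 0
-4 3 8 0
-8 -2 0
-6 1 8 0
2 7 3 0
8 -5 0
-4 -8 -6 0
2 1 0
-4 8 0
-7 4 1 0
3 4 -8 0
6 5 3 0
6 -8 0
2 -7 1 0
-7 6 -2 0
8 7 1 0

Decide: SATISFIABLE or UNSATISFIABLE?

SATISFIABLE

Set v1 = True and propagate.
  then v5 is forced to False.
  then v8 is forced to True.
  then v2 is forced to False.
  then v6 is forced to True.
  then v4 is forced to False.
  then v3 is forced to True.
  then v7 is forced to True.
So v1=True, v2=False, v3=True, v4=False, v5=False, v6=True, v7=True, v8=True is a satisfying assignment.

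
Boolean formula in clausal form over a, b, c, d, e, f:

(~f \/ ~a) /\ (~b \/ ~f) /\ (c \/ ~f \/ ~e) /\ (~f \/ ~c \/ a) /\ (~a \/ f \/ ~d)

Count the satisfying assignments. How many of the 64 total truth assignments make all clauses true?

26

Split on f, then a.
  f=T, a=T: a clause becomes empty — 0.
  f=T, a=F: remaining (b,c,d,e) ∈ {(F,F,F,F); (F,F,T,F)} — 2.
  f=F, a=T: forces d=F; b, c, e free → 2^3 = 8.
  f=F, a=F: b, c, d, e free → 2^4 = 16.
Total: 0 + 2 + 8 + 16 = 26.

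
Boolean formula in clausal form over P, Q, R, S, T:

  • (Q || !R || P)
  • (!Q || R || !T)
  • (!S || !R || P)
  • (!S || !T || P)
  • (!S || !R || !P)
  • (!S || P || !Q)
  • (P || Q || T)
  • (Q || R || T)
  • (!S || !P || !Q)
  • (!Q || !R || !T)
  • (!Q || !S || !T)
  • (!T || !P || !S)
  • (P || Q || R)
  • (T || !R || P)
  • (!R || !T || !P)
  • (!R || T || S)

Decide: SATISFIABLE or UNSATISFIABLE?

SATISFIABLE

Try P = True.
Set Q = True and propagate.
  then S is forced to False.
Try R = False.
  then T is forced to False.
So P = True, Q = True, R = False, S = False, T = False is a satisfying assignment.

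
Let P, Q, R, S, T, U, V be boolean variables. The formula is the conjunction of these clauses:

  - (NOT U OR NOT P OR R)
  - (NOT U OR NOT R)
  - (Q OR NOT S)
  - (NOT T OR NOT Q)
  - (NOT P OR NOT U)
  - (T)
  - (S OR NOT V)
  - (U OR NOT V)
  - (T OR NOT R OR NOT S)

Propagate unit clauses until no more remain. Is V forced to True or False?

False

(T) is a unit clause: T = True.
From (NOT Q OR NOT T) and T = True: Q = False.
In (Q OR NOT S), Q is now false; NOT S must hold, so S = False.
From (S OR NOT V) and S = False: V = False.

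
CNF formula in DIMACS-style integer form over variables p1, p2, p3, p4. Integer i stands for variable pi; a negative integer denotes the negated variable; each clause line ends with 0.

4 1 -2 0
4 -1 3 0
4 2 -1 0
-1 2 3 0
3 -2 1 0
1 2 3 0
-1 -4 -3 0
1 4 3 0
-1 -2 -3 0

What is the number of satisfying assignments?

4

Satisfying assignments:
  p1=F p2=F p3=T p4=F
  p1=F p2=F p3=T p4=T
  p1=F p2=T p3=T p4=T
  p1=T p2=T p3=F p4=T
Count: 4.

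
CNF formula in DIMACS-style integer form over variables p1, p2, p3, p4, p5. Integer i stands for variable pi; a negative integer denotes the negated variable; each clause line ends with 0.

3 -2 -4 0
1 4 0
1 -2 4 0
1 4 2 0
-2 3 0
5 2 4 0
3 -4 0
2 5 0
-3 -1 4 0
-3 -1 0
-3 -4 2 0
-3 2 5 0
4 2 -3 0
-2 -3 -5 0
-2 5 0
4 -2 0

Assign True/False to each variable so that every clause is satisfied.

p1=True  p2=False  p3=False  p4=False  p5=True

Try p1 = True.
  then p3 is forced to False.
  then p2 is forced to False.
  then p4 is forced to False.
  then p5 is forced to True.
Every clause has at least one true literal under this assignment.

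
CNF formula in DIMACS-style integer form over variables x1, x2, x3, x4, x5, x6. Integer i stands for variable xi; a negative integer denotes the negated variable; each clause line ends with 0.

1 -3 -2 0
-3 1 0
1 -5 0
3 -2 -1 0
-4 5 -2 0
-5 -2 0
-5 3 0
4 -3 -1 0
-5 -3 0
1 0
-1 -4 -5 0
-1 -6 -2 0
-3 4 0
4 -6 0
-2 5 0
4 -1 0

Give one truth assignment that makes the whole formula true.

Unit propagation: (x1) forces x1 = True.
The clause (x4) is unit: x4 must be True.
Unit propagation: (¬x5) forces x5 = False.
(¬x2) is a unit clause, so x2 = False.
x3, x6 are now unconstrained; take x3 = True, x6 = False.
Check each clause:
  1. (x1 ∨ ¬x3 ∨ ¬x2) — x1 is true.
  2. (¬x3 ∨ x1) — x1 is true.
  3. (¬x5 ∨ x1) — x1 is true.
  4. (¬x1 ∨ x3 ∨ ¬x2) — x3 is true.
  5. (x5 ∨ ¬x2 ∨ ¬x4) — ¬x2 is true.
  6. (¬x2 ∨ ¬x5) — ¬x5 is true.
  7. (¬x5 ∨ x3) — x3 is true.
  8. (x4 ∨ ¬x1 ∨ ¬x3) — x4 is true.
  9. (¬x3 ∨ ¬x5) — ¬x5 is true.
  10. (x1) — x1 is true.
  11. (¬x5 ∨ ¬x4 ∨ ¬x1) — ¬x5 is true.
  12. (¬x1 ∨ ¬x2 ∨ ¬x6) — ¬x6 is true.
  13. (¬x3 ∨ x4) — x4 is true.
  14. (¬x6 ∨ x4) — ¬x6 is true.
  15. (¬x2 ∨ x5) — ¬x2 is true.
  16. (x4 ∨ ¬x1) — x4 is true.

x1=T, x2=F, x3=T, x4=T, x5=F, x6=F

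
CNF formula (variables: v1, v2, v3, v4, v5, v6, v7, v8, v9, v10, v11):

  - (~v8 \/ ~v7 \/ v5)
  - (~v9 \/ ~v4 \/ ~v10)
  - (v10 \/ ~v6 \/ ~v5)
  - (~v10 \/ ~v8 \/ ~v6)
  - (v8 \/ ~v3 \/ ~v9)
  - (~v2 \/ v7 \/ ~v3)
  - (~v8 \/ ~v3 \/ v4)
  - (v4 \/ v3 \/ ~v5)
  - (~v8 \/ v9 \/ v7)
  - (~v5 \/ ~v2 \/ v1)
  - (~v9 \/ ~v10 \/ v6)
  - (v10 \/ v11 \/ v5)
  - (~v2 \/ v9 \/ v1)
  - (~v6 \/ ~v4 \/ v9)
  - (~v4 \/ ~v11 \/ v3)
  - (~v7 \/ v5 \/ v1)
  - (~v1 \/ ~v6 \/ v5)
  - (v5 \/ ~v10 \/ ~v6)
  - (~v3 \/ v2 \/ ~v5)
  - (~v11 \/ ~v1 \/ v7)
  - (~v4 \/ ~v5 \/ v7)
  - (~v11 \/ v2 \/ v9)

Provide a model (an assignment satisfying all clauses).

v1 = T, v2 = T, v3 = T, v4 = T, v5 = T, v6 = F, v7 = T, v8 = F, v9 = F, v10 = T, v11 = F

Try v1 = True.
Branch on v2: take v2 = True.
Set v3 = True and propagate.
  then v7 is forced to True.
The remaining clauses are satisfied by v4 = True, v5 = True, v6 = False, v8 = False, v9 = False, v10 = True, v11 = False.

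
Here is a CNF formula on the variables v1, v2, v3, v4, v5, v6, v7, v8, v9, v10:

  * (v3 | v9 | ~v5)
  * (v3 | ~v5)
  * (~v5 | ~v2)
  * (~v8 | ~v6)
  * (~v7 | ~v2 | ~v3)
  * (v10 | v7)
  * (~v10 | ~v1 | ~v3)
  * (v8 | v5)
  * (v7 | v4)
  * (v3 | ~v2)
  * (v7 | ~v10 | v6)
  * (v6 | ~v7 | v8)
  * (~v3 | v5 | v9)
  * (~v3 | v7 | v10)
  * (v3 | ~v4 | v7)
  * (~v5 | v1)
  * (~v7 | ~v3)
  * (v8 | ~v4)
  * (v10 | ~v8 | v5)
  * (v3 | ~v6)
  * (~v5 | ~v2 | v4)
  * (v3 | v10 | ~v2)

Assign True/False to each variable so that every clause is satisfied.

v1 = False, v2 = False, v3 = False, v4 = False, v5 = False, v6 = False, v7 = True, v8 = True, v9 = True, v10 = True

Check each clause:
  1. (v9 | v3 | ~v5) — v9 is true.
  2. (~v5 | v3) — ~v5 is true.
  3. (~v2 | ~v5) — ~v5 is true.
  4. (~v8 | ~v6) — ~v6 is true.
  5. (~v2 | ~v3 | ~v7) — ~v3 is true.
  6. (v10 | v7) — v10 is true.
  7. (~v3 | ~v1 | ~v10) — ~v3 is true.
  8. (v5 | v8) — v8 is true.
  9. (v4 | v7) — v7 is true.
  10. (~v2 | v3) — ~v2 is true.
  11. (v6 | ~v10 | v7) — v7 is true.
  12. (v8 | ~v7 | v6) — v8 is true.
  13. (v9 | v5 | ~v3) — v9 is true.
  14. (v7 | v10 | ~v3) — v10 is true.
  15. (~v4 | v7 | v3) — ~v4 is true.
  16. (~v5 | v1) — ~v5 is true.
  17. (~v7 | ~v3) — ~v3 is true.
  18. (~v4 | v8) — v8 is true.
  19. (~v8 | v10 | v5) — v10 is true.
  20. (~v6 | v3) — ~v6 is true.
  21. (~v5 | ~v2 | v4) — ~v5 is true.
  22. (v10 | ~v2 | v3) — v10 is true.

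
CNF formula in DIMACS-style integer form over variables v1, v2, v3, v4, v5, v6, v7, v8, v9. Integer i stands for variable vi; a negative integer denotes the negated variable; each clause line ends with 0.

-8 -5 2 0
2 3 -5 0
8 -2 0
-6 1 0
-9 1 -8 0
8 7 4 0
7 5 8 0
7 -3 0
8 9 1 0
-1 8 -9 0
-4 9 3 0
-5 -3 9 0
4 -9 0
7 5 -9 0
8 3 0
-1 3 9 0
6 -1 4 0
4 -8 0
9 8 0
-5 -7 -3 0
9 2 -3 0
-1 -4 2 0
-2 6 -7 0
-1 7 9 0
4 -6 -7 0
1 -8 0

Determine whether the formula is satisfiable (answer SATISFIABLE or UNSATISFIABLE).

Branch on v1: take v1 = True.
Branch on v2: take v2 = True.
  then v8 is forced to True.
  then v4 is forced to True.
Branch on v3: take v3 = False.
  then v9 is forced to True.
For the remaining variables, v5 = True, v6 = True, v7 = False works.
Every clause has at least one true literal under this assignment.
So v1=1  v2=1  v3=0  v4=1  v5=1  v6=1  v7=0  v8=1  v9=1 is a satisfying assignment.

SATISFIABLE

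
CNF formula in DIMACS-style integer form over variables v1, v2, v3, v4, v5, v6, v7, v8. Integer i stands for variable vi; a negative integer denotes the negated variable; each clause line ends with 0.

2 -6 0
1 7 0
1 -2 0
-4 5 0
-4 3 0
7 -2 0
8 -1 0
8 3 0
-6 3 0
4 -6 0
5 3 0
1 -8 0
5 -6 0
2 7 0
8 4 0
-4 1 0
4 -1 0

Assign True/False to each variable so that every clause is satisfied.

v1=T, v2=T, v3=T, v4=T, v5=T, v6=T, v7=T, v8=T

Pure literal: v3 appears only positively; assign v3 = True.
Pure literal: v5 appears only positively; assign v5 = True.
Set v1 = True and propagate.
  then v8 is forced to True.
  then v4 is forced to True.
Set v2 = True and propagate.
  then v7 is forced to True.
v6 is now unconstrained; take v6 = True.
Every clause has at least one true literal under this assignment.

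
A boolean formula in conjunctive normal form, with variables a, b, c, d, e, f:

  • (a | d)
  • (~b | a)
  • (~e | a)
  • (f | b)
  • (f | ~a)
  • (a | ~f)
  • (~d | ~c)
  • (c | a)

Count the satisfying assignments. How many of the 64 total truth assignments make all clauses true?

12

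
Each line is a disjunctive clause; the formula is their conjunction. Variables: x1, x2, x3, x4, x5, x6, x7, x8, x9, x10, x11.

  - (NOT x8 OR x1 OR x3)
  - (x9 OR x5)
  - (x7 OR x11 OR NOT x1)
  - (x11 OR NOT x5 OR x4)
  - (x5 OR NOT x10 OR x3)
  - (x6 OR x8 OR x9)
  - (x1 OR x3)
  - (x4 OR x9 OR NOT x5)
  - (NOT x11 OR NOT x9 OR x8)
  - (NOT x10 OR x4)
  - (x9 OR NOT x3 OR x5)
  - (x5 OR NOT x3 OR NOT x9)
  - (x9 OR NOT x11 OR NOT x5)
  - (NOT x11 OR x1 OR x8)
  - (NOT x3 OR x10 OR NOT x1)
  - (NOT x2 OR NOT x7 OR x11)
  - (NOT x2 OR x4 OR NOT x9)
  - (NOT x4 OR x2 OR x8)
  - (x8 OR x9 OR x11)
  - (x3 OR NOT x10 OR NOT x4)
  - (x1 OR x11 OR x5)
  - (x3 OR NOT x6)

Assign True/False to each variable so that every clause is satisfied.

x1=T  x2=F  x3=F  x4=T  x5=T  x6=F  x7=T  x8=T  x9=T  x10=F  x11=T

Check each clause:
  1. (x3 OR NOT x8 OR x1) — x1 is true.
  2. (x9 OR x5) — x9 is true.
  3. (x7 OR NOT x1 OR x11) — x11 is true.
  4. (x4 OR x11 OR NOT x5) — x11 is true.
  5. (NOT x10 OR x3 OR x5) — x5 is true.
  6. (x6 OR x8 OR x9) — x8 is true.
  7. (x1 OR x3) — x1 is true.
  8. (x4 OR NOT x5 OR x9) — x9 is true.
  9. (NOT x9 OR NOT x11 OR x8) — x8 is true.
  10. (x4 OR NOT x10) — x4 is true.
  11. (x9 OR NOT x3 OR x5) — x9 is true.
  12. (NOT x3 OR NOT x9 OR x5) — x5 is true.
  13. (x9 OR NOT x5 OR NOT x11) — x9 is true.
  14. (x1 OR NOT x11 OR x8) — x8 is true.
  15. (NOT x1 OR x10 OR NOT x3) — NOT x3 is true.
  16. (x11 OR NOT x7 OR NOT x2) — x11 is true.
  17. (NOT x9 OR NOT x2 OR x4) — x4 is true.
  18. (x8 OR x2 OR NOT x4) — x8 is true.
  19. (x11 OR x8 OR x9) — x8 is true.
  20. (NOT x4 OR x3 OR NOT x10) — NOT x10 is true.
  21. (x5 OR x11 OR x1) — x1 is true.
  22. (NOT x6 OR x3) — NOT x6 is true.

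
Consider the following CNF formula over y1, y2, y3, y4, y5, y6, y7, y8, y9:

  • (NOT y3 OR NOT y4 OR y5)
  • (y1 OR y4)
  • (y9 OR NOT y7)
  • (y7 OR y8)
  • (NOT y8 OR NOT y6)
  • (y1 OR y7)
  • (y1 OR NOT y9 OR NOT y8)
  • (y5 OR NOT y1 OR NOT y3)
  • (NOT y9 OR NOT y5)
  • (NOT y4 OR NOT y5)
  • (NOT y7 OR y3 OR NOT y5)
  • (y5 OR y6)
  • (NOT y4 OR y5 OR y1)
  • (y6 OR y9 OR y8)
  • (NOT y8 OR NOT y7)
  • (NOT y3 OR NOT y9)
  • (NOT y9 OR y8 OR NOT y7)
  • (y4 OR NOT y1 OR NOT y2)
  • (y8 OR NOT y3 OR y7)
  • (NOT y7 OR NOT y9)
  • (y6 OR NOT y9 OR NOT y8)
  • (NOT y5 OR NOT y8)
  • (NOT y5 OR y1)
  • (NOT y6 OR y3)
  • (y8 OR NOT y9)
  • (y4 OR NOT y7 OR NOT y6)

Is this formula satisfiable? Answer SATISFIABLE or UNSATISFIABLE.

UNSATISFIABLE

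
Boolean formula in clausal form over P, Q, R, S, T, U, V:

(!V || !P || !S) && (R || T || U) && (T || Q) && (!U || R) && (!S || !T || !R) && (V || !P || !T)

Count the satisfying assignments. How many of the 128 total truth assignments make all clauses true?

36

Case analysis on T and R:
  T=T, R=T: Q, U free; 3 ways for (P,S,V) × 2^2 = 12.
  T=T, R=F: Q free; 5 ways for (P,S,U,V) × 2^1 = 10.
  T=F, R=T: U free; 7 ways for (P,Q,S,V) × 2^1 = 14.
  T=F, R=F: a clause becomes empty — 0.
Total: 12 + 10 + 14 + 0 = 36.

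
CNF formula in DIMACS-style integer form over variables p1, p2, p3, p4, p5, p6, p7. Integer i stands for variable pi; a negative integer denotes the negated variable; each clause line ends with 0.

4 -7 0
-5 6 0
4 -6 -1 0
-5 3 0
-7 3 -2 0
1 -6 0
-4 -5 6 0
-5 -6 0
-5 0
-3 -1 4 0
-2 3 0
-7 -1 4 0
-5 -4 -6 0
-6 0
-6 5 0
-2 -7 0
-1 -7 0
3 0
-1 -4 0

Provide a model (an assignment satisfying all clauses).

p1 = F, p2 = T, p3 = T, p4 = T, p5 = F, p6 = F, p7 = F

Unit propagation: (~p5) forces p5 = False.
Unit propagation: (~p6) forces p6 = False.
(p3) is a unit clause, so p3 = True.
p1 occurs only negated in the remaining clauses — set p1 = False.
p7 occurs only negated in the remaining clauses — set p7 = False.
p2, p4 are now unconstrained; take p2 = True, p4 = True.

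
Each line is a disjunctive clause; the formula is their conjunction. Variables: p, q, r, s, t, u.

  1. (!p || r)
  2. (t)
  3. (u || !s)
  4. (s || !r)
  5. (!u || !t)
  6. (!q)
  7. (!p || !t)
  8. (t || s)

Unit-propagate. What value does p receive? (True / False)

False

(t) stands alone — t = True.
(!u || !t) with t = True leaves only !u, so u = False.
In (u || !s), u is now false; !s must hold, so s = False.
(s || !r): since s = False, the clause reduces to (!r). r = False.
(r || !p): since r = False, the clause reduces to (!p). p = False.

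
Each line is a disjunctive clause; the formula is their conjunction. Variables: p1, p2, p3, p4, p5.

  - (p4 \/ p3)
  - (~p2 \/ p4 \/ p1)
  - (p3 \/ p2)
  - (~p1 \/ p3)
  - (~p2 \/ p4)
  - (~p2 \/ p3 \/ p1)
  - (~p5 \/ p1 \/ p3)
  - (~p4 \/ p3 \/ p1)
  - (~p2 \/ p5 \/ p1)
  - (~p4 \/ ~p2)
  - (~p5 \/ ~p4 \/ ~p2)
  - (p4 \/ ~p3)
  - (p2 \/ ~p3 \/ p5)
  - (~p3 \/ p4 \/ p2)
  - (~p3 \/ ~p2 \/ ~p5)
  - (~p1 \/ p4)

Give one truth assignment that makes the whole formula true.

p1 = T, p2 = F, p3 = T, p4 = T, p5 = T

Branch on p1: take p1 = True.
  then p3 is forced to True.
  then p4 is forced to True.
  then p2 is forced to False.
  then p5 is forced to True.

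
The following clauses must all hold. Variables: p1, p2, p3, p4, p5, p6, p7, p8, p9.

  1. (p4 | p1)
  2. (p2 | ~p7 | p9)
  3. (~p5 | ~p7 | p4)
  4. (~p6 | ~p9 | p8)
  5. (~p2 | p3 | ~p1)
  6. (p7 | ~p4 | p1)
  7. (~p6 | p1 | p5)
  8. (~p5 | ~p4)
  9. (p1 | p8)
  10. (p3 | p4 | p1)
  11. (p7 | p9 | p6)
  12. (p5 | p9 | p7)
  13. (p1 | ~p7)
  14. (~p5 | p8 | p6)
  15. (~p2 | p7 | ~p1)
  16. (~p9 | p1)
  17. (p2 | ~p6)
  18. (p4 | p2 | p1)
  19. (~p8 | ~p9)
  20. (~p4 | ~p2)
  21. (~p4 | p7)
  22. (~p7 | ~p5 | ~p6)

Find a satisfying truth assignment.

p1=T, p2=T, p3=T, p4=F, p5=F, p6=F, p7=T, p8=T, p9=F

Pure literal: p3 appears only positively; assign p3 = True.
Branch on p1: take p1 = True.
Set p2 = True and propagate.
  then p7 is forced to True.
  then p4 is forced to False.
  then p5 is forced to False.
For the remaining variables, p6 = False, p8 = True, p9 = False works.
Every clause has at least one true literal under this assignment.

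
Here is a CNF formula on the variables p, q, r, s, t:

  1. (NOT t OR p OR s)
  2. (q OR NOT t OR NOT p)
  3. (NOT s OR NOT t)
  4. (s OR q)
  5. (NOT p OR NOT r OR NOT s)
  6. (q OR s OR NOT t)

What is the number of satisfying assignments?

12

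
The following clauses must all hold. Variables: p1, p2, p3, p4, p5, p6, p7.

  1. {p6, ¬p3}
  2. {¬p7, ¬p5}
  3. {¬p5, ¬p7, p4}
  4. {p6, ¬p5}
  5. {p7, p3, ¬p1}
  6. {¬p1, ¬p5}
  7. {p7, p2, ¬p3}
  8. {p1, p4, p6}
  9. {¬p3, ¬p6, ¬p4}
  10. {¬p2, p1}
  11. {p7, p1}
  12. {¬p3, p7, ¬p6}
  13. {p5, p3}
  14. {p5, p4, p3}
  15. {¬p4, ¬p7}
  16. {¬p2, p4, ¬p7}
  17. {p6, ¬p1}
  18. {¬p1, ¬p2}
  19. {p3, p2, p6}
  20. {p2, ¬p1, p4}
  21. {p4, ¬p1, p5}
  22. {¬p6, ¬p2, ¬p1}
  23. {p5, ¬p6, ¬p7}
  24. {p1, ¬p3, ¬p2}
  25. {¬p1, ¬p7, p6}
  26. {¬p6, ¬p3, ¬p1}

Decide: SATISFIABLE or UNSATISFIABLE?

p1 = True:
  propagation gives p5=False, p3=True, p6=True; an empty clause results — contradiction.
p1 = False:
  propagation gives p2=False, p7=True, p5=False, p3=True; an empty clause results — contradiction.
Every branch closes, so no satisfying assignment exists.

UNSATISFIABLE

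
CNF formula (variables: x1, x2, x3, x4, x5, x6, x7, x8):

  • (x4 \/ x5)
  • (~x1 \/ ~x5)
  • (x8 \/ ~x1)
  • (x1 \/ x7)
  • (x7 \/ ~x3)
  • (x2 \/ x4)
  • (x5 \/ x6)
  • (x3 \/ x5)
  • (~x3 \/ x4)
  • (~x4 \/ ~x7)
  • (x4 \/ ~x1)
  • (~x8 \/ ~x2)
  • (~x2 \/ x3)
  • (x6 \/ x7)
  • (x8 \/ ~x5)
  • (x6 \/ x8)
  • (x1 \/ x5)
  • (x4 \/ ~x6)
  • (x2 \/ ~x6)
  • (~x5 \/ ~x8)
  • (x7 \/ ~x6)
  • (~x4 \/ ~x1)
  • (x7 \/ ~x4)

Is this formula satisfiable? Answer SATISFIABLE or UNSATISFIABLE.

x4 = True:
  propagation gives x7=False; an empty clause results — contradiction.
x4 = False:
  propagation gives x5=True, x1=False, x7=True, x2=True; an empty clause results — contradiction.
Every branch closes, so no satisfying assignment exists.

UNSATISFIABLE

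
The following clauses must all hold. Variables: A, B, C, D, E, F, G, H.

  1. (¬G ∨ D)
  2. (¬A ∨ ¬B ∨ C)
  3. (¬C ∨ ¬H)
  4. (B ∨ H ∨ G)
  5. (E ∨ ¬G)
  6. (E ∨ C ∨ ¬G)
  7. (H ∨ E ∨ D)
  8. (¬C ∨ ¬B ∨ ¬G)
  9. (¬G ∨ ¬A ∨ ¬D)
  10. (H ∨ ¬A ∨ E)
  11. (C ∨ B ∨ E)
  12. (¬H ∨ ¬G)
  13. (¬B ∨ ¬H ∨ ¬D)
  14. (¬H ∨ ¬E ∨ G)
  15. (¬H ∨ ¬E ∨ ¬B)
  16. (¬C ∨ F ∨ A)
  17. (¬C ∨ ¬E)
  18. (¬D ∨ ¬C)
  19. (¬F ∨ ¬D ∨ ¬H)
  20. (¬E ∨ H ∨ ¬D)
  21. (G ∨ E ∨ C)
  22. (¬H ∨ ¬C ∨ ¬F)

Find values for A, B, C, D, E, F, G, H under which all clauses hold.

A=0  B=1  C=0  D=0  E=1  F=1  G=0  H=0

Check each clause:
  1. (¬G ∨ D) — ¬G is true.
  2. (¬A ∨ ¬B ∨ C) — ¬A is true.
  3. (¬C ∨ ¬H) — ¬H is true.
  4. (H ∨ G ∨ B) — B is true.
  5. (E ∨ ¬G) — ¬G is true.
  6. (E ∨ C ∨ ¬G) — ¬G is true.
  7. (H ∨ D ∨ E) — E is true.
  8. (¬G ∨ ¬B ∨ ¬C) — ¬G is true.
  9. (¬A ∨ ¬D ∨ ¬G) — ¬G is true.
  10. (H ∨ ¬A ∨ E) — E is true.
  11. (C ∨ E ∨ B) — B is true.
  12. (¬G ∨ ¬H) — ¬H is true.
  13. (¬H ∨ ¬B ∨ ¬D) — ¬H is true.
  14. (¬H ∨ ¬E ∨ G) — ¬H is true.
  15. (¬H ∨ ¬E ∨ ¬B) — ¬H is true.
  16. (F ∨ ¬C ∨ A) — ¬C is true.
  17. (¬E ∨ ¬C) — ¬C is true.
  18. (¬D ∨ ¬C) — ¬D is true.
  19. (¬H ∨ ¬D ∨ ¬F) — ¬H is true.
  20. (H ∨ ¬D ∨ ¬E) — ¬D is true.
  21. (E ∨ C ∨ G) — E is true.
  22. (¬F ∨ ¬C ∨ ¬H) — ¬H is true.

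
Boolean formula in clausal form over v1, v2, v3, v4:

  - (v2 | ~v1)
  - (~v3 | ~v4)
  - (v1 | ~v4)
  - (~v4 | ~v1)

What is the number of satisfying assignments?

6

The models are:
  v1=F v2=F v3=F v4=F
  v1=F v2=F v3=T v4=F
  v1=F v2=T v3=F v4=F
  v1=F v2=T v3=T v4=F
  v1=T v2=T v3=F v4=F
  v1=T v2=T v3=T v4=F
That's 6 in total.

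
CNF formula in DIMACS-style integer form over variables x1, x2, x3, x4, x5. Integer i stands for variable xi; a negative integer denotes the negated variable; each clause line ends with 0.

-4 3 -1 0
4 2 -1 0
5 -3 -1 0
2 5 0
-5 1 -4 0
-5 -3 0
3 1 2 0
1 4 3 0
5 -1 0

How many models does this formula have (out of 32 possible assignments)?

4

Satisfying assignments:
  x1=F x2=T x3=F x4=T x5=F
  x1=F x2=T x3=T x4=F x5=F
  x1=F x2=T x3=T x4=T x5=F
  x1=T x2=T x3=F x4=F x5=T
That's 4 in total.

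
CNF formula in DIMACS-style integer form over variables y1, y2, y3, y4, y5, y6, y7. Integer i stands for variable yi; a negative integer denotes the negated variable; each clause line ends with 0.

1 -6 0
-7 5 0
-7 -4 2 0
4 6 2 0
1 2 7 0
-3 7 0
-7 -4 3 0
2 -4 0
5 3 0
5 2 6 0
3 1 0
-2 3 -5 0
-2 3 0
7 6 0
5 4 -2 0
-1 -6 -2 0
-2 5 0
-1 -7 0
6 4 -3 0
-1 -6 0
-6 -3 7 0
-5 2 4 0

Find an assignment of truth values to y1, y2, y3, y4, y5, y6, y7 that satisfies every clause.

Branch on y1: take y1 = False.
  then y6 is forced to False.
  then y3 is forced to True.
  then y7 is forced to True.
  then y5 is forced to True.
  then y4 is forced to True.
  then y2 is forced to True.

y1=F, y2=T, y3=T, y4=T, y5=T, y6=F, y7=T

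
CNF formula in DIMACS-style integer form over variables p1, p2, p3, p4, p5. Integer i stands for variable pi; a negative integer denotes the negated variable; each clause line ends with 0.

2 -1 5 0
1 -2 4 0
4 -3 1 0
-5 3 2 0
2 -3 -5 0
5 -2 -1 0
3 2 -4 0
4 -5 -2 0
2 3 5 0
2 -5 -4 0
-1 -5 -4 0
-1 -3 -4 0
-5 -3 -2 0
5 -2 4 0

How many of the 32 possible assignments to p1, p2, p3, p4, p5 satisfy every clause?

The models are:
  p1=0 p2=0 p3=1 p4=1 p5=0
  p1=0 p2=1 p3=0 p4=1 p5=0
  p1=0 p2=1 p3=0 p4=1 p5=1
  p1=0 p2=1 p3=1 p4=1 p5=0
That's 4 in total.

4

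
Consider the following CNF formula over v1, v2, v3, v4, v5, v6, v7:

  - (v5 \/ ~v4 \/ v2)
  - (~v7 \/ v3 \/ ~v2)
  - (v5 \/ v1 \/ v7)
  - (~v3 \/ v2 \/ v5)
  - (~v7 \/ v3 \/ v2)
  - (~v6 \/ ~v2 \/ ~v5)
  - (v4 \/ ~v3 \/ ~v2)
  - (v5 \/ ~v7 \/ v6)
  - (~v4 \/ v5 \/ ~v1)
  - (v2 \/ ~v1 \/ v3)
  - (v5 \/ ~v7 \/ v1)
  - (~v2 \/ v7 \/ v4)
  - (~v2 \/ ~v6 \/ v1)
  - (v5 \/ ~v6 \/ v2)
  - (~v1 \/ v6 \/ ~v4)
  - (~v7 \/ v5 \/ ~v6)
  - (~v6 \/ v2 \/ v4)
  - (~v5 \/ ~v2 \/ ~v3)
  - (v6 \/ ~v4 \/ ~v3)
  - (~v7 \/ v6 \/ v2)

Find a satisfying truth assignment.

Try v1 = False.
Try v2 = True.
  then v6 is forced to False.
Set v3 = False and propagate.
  then v7 is forced to False.
  then v5 is forced to True.
  then v4 is forced to True.

v1=False, v2=True, v3=False, v4=True, v5=True, v6=False, v7=False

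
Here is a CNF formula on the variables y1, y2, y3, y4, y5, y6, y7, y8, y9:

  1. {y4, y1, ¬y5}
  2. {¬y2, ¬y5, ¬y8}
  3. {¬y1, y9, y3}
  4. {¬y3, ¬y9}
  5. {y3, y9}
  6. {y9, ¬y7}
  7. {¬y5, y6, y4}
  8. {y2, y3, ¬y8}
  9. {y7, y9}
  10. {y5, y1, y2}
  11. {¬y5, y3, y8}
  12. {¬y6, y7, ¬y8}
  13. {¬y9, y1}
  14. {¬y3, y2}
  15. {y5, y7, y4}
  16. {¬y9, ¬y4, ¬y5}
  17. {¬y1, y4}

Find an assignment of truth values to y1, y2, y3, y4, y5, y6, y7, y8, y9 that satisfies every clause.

y1=T  y2=T  y3=F  y4=T  y5=F  y6=F  y7=T  y8=T  y9=T

Branch on y1: take y1 = True.
  then y4 is forced to True.
For the remaining variables, y2 = True, y3 = False, y5 = False, y6 = False, y7 = True, y8 = True, y9 = True works.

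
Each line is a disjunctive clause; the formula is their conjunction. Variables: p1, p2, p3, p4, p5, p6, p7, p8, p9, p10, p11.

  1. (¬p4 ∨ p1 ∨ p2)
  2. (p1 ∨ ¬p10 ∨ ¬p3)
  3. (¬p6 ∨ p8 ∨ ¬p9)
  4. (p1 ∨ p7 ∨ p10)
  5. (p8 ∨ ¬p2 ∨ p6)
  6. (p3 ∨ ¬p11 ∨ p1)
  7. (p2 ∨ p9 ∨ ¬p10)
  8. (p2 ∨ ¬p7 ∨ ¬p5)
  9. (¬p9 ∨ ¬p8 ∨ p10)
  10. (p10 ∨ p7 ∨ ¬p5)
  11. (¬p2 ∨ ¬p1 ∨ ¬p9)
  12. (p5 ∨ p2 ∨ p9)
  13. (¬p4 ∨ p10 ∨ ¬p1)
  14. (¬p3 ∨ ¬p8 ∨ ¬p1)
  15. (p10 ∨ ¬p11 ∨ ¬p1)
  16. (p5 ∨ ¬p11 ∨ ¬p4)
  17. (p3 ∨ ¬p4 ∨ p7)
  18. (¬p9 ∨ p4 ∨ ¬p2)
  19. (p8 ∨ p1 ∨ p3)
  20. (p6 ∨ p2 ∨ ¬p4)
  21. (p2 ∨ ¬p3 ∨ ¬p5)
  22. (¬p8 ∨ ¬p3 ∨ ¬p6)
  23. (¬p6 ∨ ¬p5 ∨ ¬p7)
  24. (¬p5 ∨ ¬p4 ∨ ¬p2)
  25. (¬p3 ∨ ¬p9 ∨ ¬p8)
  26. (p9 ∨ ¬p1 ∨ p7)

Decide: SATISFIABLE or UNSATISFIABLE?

SATISFIABLE

p11 occurs only negated in the remaining clauses — set p11 = False.
Set p1 = False and propagate.
Set p2 = True and propagate.
Branch on p3: take p3 = True.
  then p10 is forced to False.
  then p7 is forced to True.
For the remaining variables, p4 = False, p5 = False, p6 = True, p8 = False, p9 = False works.
So p1=F, p2=T, p3=T, p4=F, p5=F, p6=T, p7=T, p8=F, p9=F, p10=F, p11=F is a satisfying assignment.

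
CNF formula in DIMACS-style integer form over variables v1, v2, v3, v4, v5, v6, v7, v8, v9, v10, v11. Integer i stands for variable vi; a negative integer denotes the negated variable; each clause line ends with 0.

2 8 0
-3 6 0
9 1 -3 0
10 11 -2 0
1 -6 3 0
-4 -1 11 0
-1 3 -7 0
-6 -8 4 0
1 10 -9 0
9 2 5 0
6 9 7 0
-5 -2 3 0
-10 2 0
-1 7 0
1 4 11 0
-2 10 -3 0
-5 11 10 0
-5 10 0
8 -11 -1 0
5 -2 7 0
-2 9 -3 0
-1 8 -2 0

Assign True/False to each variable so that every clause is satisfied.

v1=F  v2=T  v3=F  v4=T  v5=F  v6=F  v7=T  v8=T  v9=T  v10=T  v11=F

Try v1 = False.
Try v2 = True.
The remaining clauses are satisfied by v3 = False, v4 = True, v5 = False, v6 = False, v7 = True, v8 = True, v9 = True, v10 = True, v11 = False.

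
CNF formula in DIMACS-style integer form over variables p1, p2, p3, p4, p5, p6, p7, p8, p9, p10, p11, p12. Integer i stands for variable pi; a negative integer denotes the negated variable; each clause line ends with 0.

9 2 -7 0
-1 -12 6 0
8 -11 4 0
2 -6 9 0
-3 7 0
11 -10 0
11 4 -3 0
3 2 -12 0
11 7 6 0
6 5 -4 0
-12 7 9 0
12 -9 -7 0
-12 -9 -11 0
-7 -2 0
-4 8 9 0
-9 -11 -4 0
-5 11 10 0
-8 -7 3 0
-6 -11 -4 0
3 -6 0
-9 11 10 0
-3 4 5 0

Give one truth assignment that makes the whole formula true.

Set p1 = True and propagate.
Set p2 = False and propagate.
Set p3 = False and propagate.
  then p12 is forced to False.
  then p6 is forced to False.
The remaining clauses are satisfied by p4 = False, p5 = True, p7 = False, p8 = True, p9 = True, p10 = False, p11 = True.
Every clause has at least one true literal under this assignment.

p1=1, p2=0, p3=0, p4=0, p5=1, p6=0, p7=0, p8=1, p9=1, p10=0, p11=1, p12=0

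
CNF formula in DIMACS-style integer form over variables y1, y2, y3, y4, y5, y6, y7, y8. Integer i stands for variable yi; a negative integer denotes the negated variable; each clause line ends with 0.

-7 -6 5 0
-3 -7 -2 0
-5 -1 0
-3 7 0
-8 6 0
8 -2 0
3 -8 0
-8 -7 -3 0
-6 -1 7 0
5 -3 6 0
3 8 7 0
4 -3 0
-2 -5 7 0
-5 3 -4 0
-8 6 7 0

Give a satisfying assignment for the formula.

y1 = F, y2 = F, y3 = T, y4 = T, y5 = T, y6 = F, y7 = T, y8 = F

Check each clause:
  1. {y5, ¬y7, ¬y6} — ¬y6 is true.
  2. {¬y3, ¬y2, ¬y7} — ¬y2 is true.
  3. {¬y1, ¬y5} — ¬y1 is true.
  4. {¬y3, y7} — y7 is true.
  5. {y6, ¬y8} — ¬y8 is true.
  6. {y8, ¬y2} — ¬y2 is true.
  7. {¬y8, y3} — ¬y8 is true.
  8. {¬y3, ¬y7, ¬y8} — ¬y8 is true.
  9. {¬y1, ¬y6, y7} — ¬y6 is true.
  10. {y6, ¬y3, y5} — y5 is true.
  11. {y3, y8, y7} — y3 is true.
  12. {y4, ¬y3} — y4 is true.
  13. {¬y2, ¬y5, y7} — ¬y2 is true.
  14. {y3, ¬y5, ¬y4} — y3 is true.
  15. {¬y8, y7, y6} — ¬y8 is true.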